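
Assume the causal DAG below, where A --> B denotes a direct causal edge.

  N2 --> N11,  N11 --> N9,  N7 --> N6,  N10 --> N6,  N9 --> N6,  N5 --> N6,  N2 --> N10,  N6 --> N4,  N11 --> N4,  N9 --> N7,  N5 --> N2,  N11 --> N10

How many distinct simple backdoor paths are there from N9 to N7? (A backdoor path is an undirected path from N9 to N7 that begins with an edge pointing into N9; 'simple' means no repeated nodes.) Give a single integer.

5

A backdoor path from N9 to N7 is any simple undirected path whose first edge points into N9 (i.e. leaves N9 via a parent).
Parents of N9: {N11}.
Enumerating:
  P1: N9 <- N11 <- N2 <- N5 -> N6 <- N7
  P2: N9 <- N11 <- N2 -> N10 -> N6 <- N7
  P3: N9 <- N11 -> N10 <- N2 <- N5 -> N6 <- N7
  P4: N9 <- N11 -> N10 -> N6 <- N7
  P5: N9 <- N11 -> N4 <- N6 <- N7
That exhausts the simple backdoor paths. Count: 5.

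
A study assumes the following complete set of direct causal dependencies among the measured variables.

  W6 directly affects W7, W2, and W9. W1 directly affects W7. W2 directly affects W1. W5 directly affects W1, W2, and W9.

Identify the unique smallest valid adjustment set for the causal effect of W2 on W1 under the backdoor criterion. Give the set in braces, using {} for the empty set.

Variables eligible for adjustment (non-descendants of W2, excluding W2 and W1): {W5, W6, W9}.
Backdoor paths from W2 to W1:
  P1: W2 <- W5 -> W1
  P2: W2 <- W5 -> W9 <- W6 -> W7 <- W1
  P3: W2 <- W6 -> W7 <- W1
  P4: W2 <- W6 -> W9 <- W5 -> W1
The empty set is not sufficient: P1 (W2 <- W5 -> W1) has no collider blocking it and no conditioned non-collider, so it is open.
Try {W5}:
  P1: blocked at fork node W5 ∈ conditioning set.
  P2: blocked at fork node W5 ∈ conditioning set.
  P3: blocked at collider W7 (neither it nor any descendant is in the conditioning set).
  P4: blocked at collider W9 (neither it nor any descendant is in the conditioning set).
{W5} contains no descendant of W2 and blocks every backdoor path.
No other singleton works — e.g. {W6} leaves P1 open — so {W5} is the unique smallest valid adjustment set.

{W5}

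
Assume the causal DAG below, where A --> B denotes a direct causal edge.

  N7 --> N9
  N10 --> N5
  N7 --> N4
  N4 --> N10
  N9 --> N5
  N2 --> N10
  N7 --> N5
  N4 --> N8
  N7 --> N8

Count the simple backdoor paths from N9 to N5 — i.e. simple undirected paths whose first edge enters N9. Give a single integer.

A backdoor path from N9 to N5 is any simple undirected path whose first edge points into N9 (i.e. leaves N9 via a parent).
Parents of N9: {N7}.
Enumerating:
  P1: N9 <- N7 -> N4 -> N10 -> N5
  P2: N9 <- N7 -> N8 <- N4 -> N10 -> N5
  P3: N9 <- N7 -> N5
That exhausts the simple backdoor paths. Count: 3.

3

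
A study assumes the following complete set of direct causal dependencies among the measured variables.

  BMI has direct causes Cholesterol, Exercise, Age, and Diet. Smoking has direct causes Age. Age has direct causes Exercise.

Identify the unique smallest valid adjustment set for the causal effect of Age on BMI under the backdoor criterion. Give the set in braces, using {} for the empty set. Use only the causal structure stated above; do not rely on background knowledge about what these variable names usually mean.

Variables eligible for adjustment (non-descendants of Age, excluding Age and BMI): {Cholesterol, Diet, Exercise}.
Backdoor paths from Age to BMI:
  P1: Age <- Exercise -> BMI
The empty set is not sufficient: P1 (Age <- Exercise -> BMI) has no collider blocking it and no conditioned non-collider, so it is open.
Try {Exercise}:
  P1: blocked at fork node Exercise ∈ conditioning set.
{Exercise} contains no descendant of Age and blocks every backdoor path.
No other singleton works — e.g. {Cholesterol} leaves P1 open — so {Exercise} is the unique smallest valid adjustment set.

{Exercise}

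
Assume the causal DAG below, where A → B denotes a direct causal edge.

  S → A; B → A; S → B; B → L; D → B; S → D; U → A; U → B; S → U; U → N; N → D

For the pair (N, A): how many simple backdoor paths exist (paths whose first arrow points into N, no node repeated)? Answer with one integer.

A backdoor path from N to A is any simple undirected path whose first edge points into N (i.e. leaves N via a parent).
Parents of N: {U}.
Enumerating:
  P1: N <- U <- S -> D -> B -> A
  P2: N <- U <- S -> B -> A
  P3: N <- U <- S -> A
  P4: N <- U -> B <- S -> A
  P5: N <- U -> B <- D <- S -> A
  P6: N <- U -> B -> A
  P7: N <- U -> A
That exhausts the simple backdoor paths. Count: 7.

7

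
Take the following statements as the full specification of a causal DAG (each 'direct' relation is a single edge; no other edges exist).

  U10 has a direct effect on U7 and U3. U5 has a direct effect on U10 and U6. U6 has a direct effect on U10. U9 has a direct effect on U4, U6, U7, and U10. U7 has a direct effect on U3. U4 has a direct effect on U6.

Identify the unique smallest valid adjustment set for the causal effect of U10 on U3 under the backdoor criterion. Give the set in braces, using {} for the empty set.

{U9}

Variables eligible for adjustment (non-descendants of U10, excluding U10 and U3): {U4, U5, U6, U9}.
Backdoor paths from U10 to U3:
  P1: U10 <- U9 -> U7 -> U3
  P2: U10 <- U5 -> U6 <- U9 -> U7 -> U3
  P3: U10 <- U5 -> U6 <- U4 <- U9 -> U7 -> U3
  P4: U10 <- U6 <- U9 -> U7 -> U3
  P5: U10 <- U6 <- U4 <- U9 -> U7 -> U3
The empty set is not sufficient: P1 (U10 <- U9 -> U7 -> U3) has no collider blocking it and no conditioned non-collider, so it is open.
Try {U9}:
  P1: blocked at fork node U9 ∈ conditioning set.
  P2: blocked at collider U6 (neither it nor any descendant is in the conditioning set).
  P3: blocked at collider U6 (neither it nor any descendant is in the conditioning set).
  P4: blocked at fork node U9 ∈ conditioning set.
  P5: blocked at fork node U9 ∈ conditioning set.
{U9} contains no descendant of U10 and blocks every backdoor path.
No other singleton works — e.g. {U5} leaves P1 open — so {U9} is the unique smallest valid adjustment set.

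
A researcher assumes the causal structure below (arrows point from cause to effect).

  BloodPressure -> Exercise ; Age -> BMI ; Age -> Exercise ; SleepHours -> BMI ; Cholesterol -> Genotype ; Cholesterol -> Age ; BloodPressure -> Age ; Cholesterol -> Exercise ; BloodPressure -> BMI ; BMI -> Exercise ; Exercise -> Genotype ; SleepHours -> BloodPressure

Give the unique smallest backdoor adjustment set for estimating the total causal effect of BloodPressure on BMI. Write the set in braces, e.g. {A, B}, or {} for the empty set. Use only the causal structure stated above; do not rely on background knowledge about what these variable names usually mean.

{SleepHours}

Variables eligible for adjustment (non-descendants of BloodPressure, excluding BloodPressure and BMI): {Cholesterol, SleepHours}.
Backdoor paths from BloodPressure to BMI:
  P1: BloodPressure <- SleepHours -> BMI
The empty set is not sufficient: P1 (BloodPressure <- SleepHours -> BMI) has no collider blocking it and no conditioned non-collider, so it is open.
Try {SleepHours}:
  P1: blocked at fork node SleepHours ∈ conditioning set.
{SleepHours} contains no descendant of BloodPressure and blocks every backdoor path.
No other singleton works — e.g. {Cholesterol} leaves P1 open — so {SleepHours} is the unique smallest valid adjustment set.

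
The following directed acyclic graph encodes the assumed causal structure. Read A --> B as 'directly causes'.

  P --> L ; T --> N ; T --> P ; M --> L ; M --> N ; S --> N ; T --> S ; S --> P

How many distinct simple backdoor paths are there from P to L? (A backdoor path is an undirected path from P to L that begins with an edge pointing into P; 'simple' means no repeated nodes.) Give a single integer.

A backdoor path from P to L is any simple undirected path whose first edge points into P (i.e. leaves P via a parent).
Parents of P: {S, T}.
Enumerating:
  P1: P <- T -> S -> N <- M -> L
  P2: P <- T -> N <- M -> L
  P3: P <- S <- T -> N <- M -> L
  P4: P <- S -> N <- M -> L
That exhausts the simple backdoor paths. Count: 4.

4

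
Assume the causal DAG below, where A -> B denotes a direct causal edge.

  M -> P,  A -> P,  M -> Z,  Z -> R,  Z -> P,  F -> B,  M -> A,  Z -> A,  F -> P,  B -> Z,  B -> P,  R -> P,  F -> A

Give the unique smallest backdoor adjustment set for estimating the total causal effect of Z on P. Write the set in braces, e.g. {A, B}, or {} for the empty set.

{B, M}

Variables eligible for adjustment (non-descendants of Z, excluding Z and P): {B, F, M}.
Backdoor paths from Z to P:
  P1: Z <- M -> A <- F -> B -> P
  P2: Z <- M -> A <- F -> P
  P3: Z <- M -> A -> P
  P4: Z <- M -> P
  P5: Z <- B <- F -> A <- M -> P
  P6: Z <- B <- F -> A -> P
  P7: Z <- B <- F -> P
  P8: Z <- B -> P
The empty set is not sufficient: P3 (Z <- M -> A -> P) has no collider blocking it and no conditioned non-collider, so it is open.
Try {B, M}:
  P1: blocked at fork node M ∈ conditioning set.
  P2: blocked at fork node M ∈ conditioning set.
  P3: blocked at fork node M ∈ conditioning set.
  P4: blocked at fork node M ∈ conditioning set.
  P5: blocked at chain node B ∈ conditioning set.
  P6: blocked at chain node B ∈ conditioning set.
  P7: blocked at chain node B ∈ conditioning set.
  P8: blocked at fork node B ∈ conditioning set.
{B, M} contains no descendant of Z and blocks every backdoor path.
Every element of {B, M} is needed (dropping B leaves P6 open; dropping M leaves P3 open), so no proper subset is valid.
Among all size-2 subsets of the eligible variables, only {B, M} blocks every backdoor path, so it is the unique smallest valid adjustment set.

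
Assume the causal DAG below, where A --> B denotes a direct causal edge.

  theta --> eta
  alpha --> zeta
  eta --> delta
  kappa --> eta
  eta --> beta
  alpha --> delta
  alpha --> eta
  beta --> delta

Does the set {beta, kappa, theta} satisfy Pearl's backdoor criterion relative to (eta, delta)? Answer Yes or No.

Backdoor paths from eta to delta (paths whose first edge points into eta):
  P1: eta <- alpha -> delta
Condition 1 (no descendant of eta in the set): FAILS — beta is a descendant of eta.
Condition 2 (every backdoor path blocked by {beta, kappa, theta}):
  P1: open — no interior node is in the conditioning set.
{beta, kappa, theta} does not satisfy the backdoor criterion.

No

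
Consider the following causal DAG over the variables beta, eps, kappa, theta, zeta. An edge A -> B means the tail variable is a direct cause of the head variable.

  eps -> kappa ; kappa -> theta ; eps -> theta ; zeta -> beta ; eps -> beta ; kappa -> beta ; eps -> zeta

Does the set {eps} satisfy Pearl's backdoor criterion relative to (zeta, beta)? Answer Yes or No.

Yes

Backdoor paths from zeta to beta (paths whose first edge points into zeta):
  P1: zeta <- eps -> kappa -> beta
  P2: zeta <- eps -> theta <- kappa -> beta
  P3: zeta <- eps -> beta
Condition 1 (no descendant of zeta in the set): holds — descendants of zeta are {beta}; none are in {eps}.
Condition 2 (every backdoor path blocked by {eps}):
  P1: blocked at fork node eps ∈ conditioning set.
  P2: blocked at fork node eps ∈ conditioning set.
  P3: blocked at fork node eps ∈ conditioning set.
{eps} satisfies the backdoor criterion.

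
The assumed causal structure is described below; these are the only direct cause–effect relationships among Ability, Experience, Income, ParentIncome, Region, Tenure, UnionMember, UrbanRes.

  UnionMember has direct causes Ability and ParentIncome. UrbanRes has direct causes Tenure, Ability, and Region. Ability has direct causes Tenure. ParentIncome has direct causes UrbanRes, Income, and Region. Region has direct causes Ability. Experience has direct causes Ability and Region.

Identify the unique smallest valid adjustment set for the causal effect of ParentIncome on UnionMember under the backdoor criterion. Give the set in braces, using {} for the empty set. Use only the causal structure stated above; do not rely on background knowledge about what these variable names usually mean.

{Ability}

Variables eligible for adjustment (non-descendants of ParentIncome, excluding ParentIncome and UnionMember): {Ability, Experience, Income, Region, Tenure, UrbanRes}.
Backdoor paths from ParentIncome to UnionMember:
  P1: ParentIncome <- Region <- Ability -> UnionMember
  P2: ParentIncome <- Region -> UrbanRes <- Tenure -> Ability -> UnionMember
  P3: ParentIncome <- Region -> UrbanRes <- Ability -> UnionMember
  P4: ParentIncome <- Region -> Experience <- Ability -> UnionMember
  P5: ParentIncome <- UrbanRes <- Tenure -> Ability -> UnionMember
  P6: ParentIncome <- UrbanRes <- Ability -> UnionMember
  P7: ParentIncome <- UrbanRes <- Region <- Ability -> UnionMember
  P8: ParentIncome <- UrbanRes <- Region -> Experience <- Ability -> UnionMember
The empty set is not sufficient: P1 (ParentIncome <- Region <- Ability -> UnionMember) has no collider blocking it and no conditioned non-collider, so it is open.
Try {Ability}:
  P1: blocked at fork node Ability ∈ conditioning set.
  P2: blocked at collider UrbanRes (neither it nor any descendant is in the conditioning set).
  P3: blocked at collider UrbanRes (neither it nor any descendant is in the conditioning set).
  P4: blocked at collider Experience (neither it nor any descendant is in the conditioning set).
  P5: blocked at chain node Ability ∈ conditioning set.
  P6: blocked at fork node Ability ∈ conditioning set.
  P7: blocked at fork node Ability ∈ conditioning set.
  P8: blocked at collider Experience (neither it nor any descendant is in the conditioning set).
{Ability} contains no descendant of ParentIncome and blocks every backdoor path.
No other singleton works — e.g. {Tenure} leaves P1 open — so {Ability} is the unique smallest valid adjustment set.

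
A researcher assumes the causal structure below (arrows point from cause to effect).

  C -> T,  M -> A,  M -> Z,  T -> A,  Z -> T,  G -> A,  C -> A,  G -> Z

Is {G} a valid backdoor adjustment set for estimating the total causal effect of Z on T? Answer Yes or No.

Yes

Backdoor paths from Z to T (paths whose first edge points into Z):
  P1: Z <- M -> A <- C -> T
  P2: Z <- M -> A <- T
  P3: Z <- G -> A <- C -> T
  P4: Z <- G -> A <- T
Condition 1 (no descendant of Z in the set): holds — descendants of Z are {A, T}; none are in {G}.
Condition 2 (every backdoor path blocked by {G}):
  P1: blocked at collider A (neither it nor any descendant is in the conditioning set).
  P2: blocked at collider A (neither it nor any descendant is in the conditioning set).
  P3: blocked at fork node G ∈ conditioning set.
  P4: blocked at fork node G ∈ conditioning set.
{G} satisfies the backdoor criterion.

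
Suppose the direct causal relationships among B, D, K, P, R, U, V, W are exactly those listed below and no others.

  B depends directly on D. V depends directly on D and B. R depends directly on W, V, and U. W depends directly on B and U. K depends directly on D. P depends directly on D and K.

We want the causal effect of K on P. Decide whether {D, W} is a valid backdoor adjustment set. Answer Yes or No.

Yes

Backdoor paths from K to P (paths whose first edge points into K):
  P1: K <- D -> P
Condition 1 (no descendant of K in the set): holds — descendants of K are {P}; none are in {D, W}.
Condition 2 (every backdoor path blocked by {D, W}):
  P1: blocked at fork node D ∈ conditioning set.
{D, W} satisfies the backdoor criterion.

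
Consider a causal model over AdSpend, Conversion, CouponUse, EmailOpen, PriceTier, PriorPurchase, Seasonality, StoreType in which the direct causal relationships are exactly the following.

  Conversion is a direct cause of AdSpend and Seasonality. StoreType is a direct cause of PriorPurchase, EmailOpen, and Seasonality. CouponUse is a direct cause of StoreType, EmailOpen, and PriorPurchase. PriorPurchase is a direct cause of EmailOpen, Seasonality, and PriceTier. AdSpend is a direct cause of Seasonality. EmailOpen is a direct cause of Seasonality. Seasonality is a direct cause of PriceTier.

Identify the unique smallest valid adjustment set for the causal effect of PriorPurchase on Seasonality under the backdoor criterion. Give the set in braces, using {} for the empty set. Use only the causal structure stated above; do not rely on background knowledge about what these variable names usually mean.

{CouponUse, StoreType}

Variables eligible for adjustment (non-descendants of PriorPurchase, excluding PriorPurchase and Seasonality): {AdSpend, Conversion, CouponUse, StoreType}.
Backdoor paths from PriorPurchase to Seasonality:
  P1: PriorPurchase <- CouponUse -> StoreType -> EmailOpen -> Seasonality
  P2: PriorPurchase <- CouponUse -> StoreType -> Seasonality
  P3: PriorPurchase <- CouponUse -> EmailOpen <- StoreType -> Seasonality
  P4: PriorPurchase <- CouponUse -> EmailOpen -> Seasonality
  P5: PriorPurchase <- StoreType <- CouponUse -> EmailOpen -> Seasonality
  P6: PriorPurchase <- StoreType -> EmailOpen -> Seasonality
  P7: PriorPurchase <- StoreType -> Seasonality
The empty set is not sufficient: P1 (PriorPurchase <- CouponUse -> StoreType -> EmailOpen -> Seasonality) has no collider blocking it and no conditioned non-collider, so it is open.
Try {CouponUse, StoreType}:
  P1: blocked at fork node CouponUse ∈ conditioning set.
  P2: blocked at fork node CouponUse ∈ conditioning set.
  P3: blocked at fork node CouponUse ∈ conditioning set.
  P4: blocked at fork node CouponUse ∈ conditioning set.
  P5: blocked at chain node StoreType ∈ conditioning set.
  P6: blocked at fork node StoreType ∈ conditioning set.
  P7: blocked at fork node StoreType ∈ conditioning set.
{CouponUse, StoreType} contains no descendant of PriorPurchase and blocks every backdoor path.
Every element of {CouponUse, StoreType} is needed (dropping CouponUse leaves P4 open; dropping StoreType leaves P6 open), so no proper subset is valid.
Among all size-2 subsets of the eligible variables, only {CouponUse, StoreType} blocks every backdoor path, so it is the unique smallest valid adjustment set.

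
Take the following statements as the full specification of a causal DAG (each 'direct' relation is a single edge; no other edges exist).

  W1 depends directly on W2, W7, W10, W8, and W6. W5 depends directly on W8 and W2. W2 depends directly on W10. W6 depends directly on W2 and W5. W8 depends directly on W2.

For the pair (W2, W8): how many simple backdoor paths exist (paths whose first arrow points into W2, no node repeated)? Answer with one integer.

A backdoor path from W2 to W8 is any simple undirected path whose first edge points into W2 (i.e. leaves W2 via a parent).
Parents of W2: {W10}.
Enumerating:
  P1: W2 <- W10 -> W1 <- W8
  P2: W2 <- W10 -> W1 <- W6 <- W5 <- W8
That exhausts the simple backdoor paths. Count: 2.

2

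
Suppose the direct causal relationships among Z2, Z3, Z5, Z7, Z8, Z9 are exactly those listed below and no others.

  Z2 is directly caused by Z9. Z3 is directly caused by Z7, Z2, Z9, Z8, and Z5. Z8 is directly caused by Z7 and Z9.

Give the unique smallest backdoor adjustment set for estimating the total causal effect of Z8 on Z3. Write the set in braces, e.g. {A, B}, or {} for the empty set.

{Z7, Z9}

Variables eligible for adjustment (non-descendants of Z8, excluding Z8 and Z3): {Z2, Z5, Z7, Z9}.
Backdoor paths from Z8 to Z3:
  P1: Z8 <- Z9 -> Z2 -> Z3
  P2: Z8 <- Z9 -> Z3
  P3: Z8 <- Z7 -> Z3
The empty set is not sufficient: P1 (Z8 <- Z9 -> Z2 -> Z3) has no collider blocking it and no conditioned non-collider, so it is open.
Try {Z7, Z9}:
  P1: blocked at fork node Z9 ∈ conditioning set.
  P2: blocked at fork node Z9 ∈ conditioning set.
  P3: blocked at fork node Z7 ∈ conditioning set.
{Z7, Z9} contains no descendant of Z8 and blocks every backdoor path.
Every element of {Z7, Z9} is needed (dropping Z7 leaves P3 open; dropping Z9 leaves P1 open), so no proper subset is valid.
Among all size-2 subsets of the eligible variables, only {Z7, Z9} blocks every backdoor path, so it is the unique smallest valid adjustment set.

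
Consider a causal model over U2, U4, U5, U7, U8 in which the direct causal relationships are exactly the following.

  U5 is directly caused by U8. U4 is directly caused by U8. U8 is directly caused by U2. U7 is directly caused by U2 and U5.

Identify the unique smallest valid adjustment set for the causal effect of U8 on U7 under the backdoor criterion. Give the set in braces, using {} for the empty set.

{U2}

Variables eligible for adjustment (non-descendants of U8, excluding U8 and U7): {U2}.
Backdoor paths from U8 to U7:
  P1: U8 <- U2 -> U7
The empty set is not sufficient: P1 (U8 <- U2 -> U7) has no collider blocking it and no conditioned non-collider, so it is open.
Try {U2}:
  P1: blocked at fork node U2 ∈ conditioning set.
{U2} contains no descendant of U8 and blocks every backdoor path.
{U2} is the unique smallest valid adjustment set.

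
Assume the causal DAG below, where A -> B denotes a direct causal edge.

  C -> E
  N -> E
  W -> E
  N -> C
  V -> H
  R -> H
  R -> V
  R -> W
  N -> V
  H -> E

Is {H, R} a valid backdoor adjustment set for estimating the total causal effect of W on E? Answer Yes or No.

Backdoor paths from W to E (paths whose first edge points into W):
  P1: W <- R -> V <- N -> C -> E
  P2: W <- R -> V <- N -> E
  P3: W <- R -> V -> H -> E
  P4: W <- R -> H <- V <- N -> C -> E
  P5: W <- R -> H <- V <- N -> E
  P6: W <- R -> H -> E
Condition 1 (no descendant of W in the set): holds — descendants of W are {E}; none are in {H, R}.
Condition 2 (every backdoor path blocked by {H, R}):
  P1: blocked at fork node R ∈ conditioning set.
  P2: blocked at fork node R ∈ conditioning set.
  P3: blocked at fork node R ∈ conditioning set.
  P4: blocked at fork node R ∈ conditioning set.
  P5: blocked at fork node R ∈ conditioning set.
  P6: blocked at fork node R ∈ conditioning set.
{H, R} satisfies the backdoor criterion.

Yes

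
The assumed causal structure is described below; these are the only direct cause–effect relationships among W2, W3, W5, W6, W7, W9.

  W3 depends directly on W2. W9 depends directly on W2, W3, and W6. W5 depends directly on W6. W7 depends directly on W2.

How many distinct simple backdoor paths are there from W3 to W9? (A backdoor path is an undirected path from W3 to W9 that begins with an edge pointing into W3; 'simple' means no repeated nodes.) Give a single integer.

A backdoor path from W3 to W9 is any simple undirected path whose first edge points into W3 (i.e. leaves W3 via a parent).
Parents of W3: {W2}.
Enumerating:
  P1: W3 <- W2 -> W9
That exhausts the simple backdoor paths. Count: 1.

1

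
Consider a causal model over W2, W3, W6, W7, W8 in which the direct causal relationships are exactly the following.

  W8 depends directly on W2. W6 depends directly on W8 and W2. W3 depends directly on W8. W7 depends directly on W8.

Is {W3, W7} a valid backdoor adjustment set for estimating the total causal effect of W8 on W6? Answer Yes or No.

No

Backdoor paths from W8 to W6 (paths whose first edge points into W8):
  P1: W8 <- W2 -> W6
Condition 1 (no descendant of W8 in the set): FAILS — W3 and W7 are descendants of W8.
Condition 2 (every backdoor path blocked by {W3, W7}):
  P1: open — no interior node is in the conditioning set.
{W3, W7} does not satisfy the backdoor criterion.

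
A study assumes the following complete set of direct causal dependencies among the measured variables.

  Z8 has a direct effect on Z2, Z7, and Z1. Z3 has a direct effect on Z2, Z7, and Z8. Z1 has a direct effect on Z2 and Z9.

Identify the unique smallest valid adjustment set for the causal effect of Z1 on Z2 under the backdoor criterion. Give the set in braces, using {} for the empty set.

{Z8}

Variables eligible for adjustment (non-descendants of Z1, excluding Z1 and Z2): {Z3, Z7, Z8}.
Backdoor paths from Z1 to Z2:
  P1: Z1 <- Z8 <- Z3 -> Z2
  P2: Z1 <- Z8 -> Z7 <- Z3 -> Z2
  P3: Z1 <- Z8 -> Z2
The empty set is not sufficient: P1 (Z1 <- Z8 <- Z3 -> Z2) has no collider blocking it and no conditioned non-collider, so it is open.
Try {Z8}:
  P1: blocked at chain node Z8 ∈ conditioning set.
  P2: blocked at fork node Z8 ∈ conditioning set.
  P3: blocked at fork node Z8 ∈ conditioning set.
{Z8} contains no descendant of Z1 and blocks every backdoor path.
No other singleton works — e.g. {Z3} leaves P3 open — so {Z8} is the unique smallest valid adjustment set.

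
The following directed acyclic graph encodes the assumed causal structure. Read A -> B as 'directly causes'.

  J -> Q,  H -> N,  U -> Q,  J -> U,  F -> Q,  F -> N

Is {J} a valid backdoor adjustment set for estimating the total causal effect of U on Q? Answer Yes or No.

Yes

Backdoor paths from U to Q (paths whose first edge points into U):
  P1: U <- J -> Q
Condition 1 (no descendant of U in the set): holds — descendants of U are {Q}; none are in {J}.
Condition 2 (every backdoor path blocked by {J}):
  P1: blocked at fork node J ∈ conditioning set.
{J} satisfies the backdoor criterion.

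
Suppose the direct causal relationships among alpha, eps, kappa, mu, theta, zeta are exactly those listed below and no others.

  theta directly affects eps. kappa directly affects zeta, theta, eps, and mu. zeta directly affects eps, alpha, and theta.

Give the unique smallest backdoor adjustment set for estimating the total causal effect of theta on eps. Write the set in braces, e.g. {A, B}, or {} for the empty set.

Variables eligible for adjustment (non-descendants of theta, excluding theta and eps): {alpha, kappa, mu, zeta}.
Backdoor paths from theta to eps:
  P1: theta <- kappa -> zeta -> eps
  P2: theta <- kappa -> eps
  P3: theta <- zeta <- kappa -> eps
  P4: theta <- zeta -> eps
The empty set is not sufficient: P1 (theta <- kappa -> zeta -> eps) has no collider blocking it and no conditioned non-collider, so it is open.
Try {kappa, zeta}:
  P1: blocked at fork node kappa ∈ conditioning set.
  P2: blocked at fork node kappa ∈ conditioning set.
  P3: blocked at chain node zeta ∈ conditioning set.
  P4: blocked at fork node zeta ∈ conditioning set.
{kappa, zeta} contains no descendant of theta and blocks every backdoor path.
Every element of {kappa, zeta} is needed (dropping kappa leaves P2 open; dropping zeta leaves P4 open), so no proper subset is valid.
Among all size-2 subsets of the eligible variables, only {kappa, zeta} blocks every backdoor path, so it is the unique smallest valid adjustment set.

{kappa, zeta}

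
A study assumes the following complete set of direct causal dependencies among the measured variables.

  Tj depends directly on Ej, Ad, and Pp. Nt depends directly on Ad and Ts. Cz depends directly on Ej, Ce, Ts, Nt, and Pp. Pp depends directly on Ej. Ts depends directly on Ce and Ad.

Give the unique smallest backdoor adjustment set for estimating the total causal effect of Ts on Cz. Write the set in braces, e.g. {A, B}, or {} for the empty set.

Variables eligible for adjustment (non-descendants of Ts, excluding Ts and Cz): {Ad, Ce, Ej, Pp, Tj}.
Backdoor paths from Ts to Cz:
  P1: Ts <- Ad -> Tj <- Ej -> Pp -> Cz
  P2: Ts <- Ad -> Tj <- Ej -> Cz
  P3: Ts <- Ad -> Tj <- Pp <- Ej -> Cz
  P4: Ts <- Ad -> Tj <- Pp -> Cz
  P5: Ts <- Ad -> Nt -> Cz
  P6: Ts <- Ce -> Cz
The empty set is not sufficient: P5 (Ts <- Ad -> Nt -> Cz) has no collider blocking it and no conditioned non-collider, so it is open.
Try {Ad, Ce}:
  P1: blocked at fork node Ad ∈ conditioning set.
  P2: blocked at fork node Ad ∈ conditioning set.
  P3: blocked at fork node Ad ∈ conditioning set.
  P4: blocked at fork node Ad ∈ conditioning set.
  P5: blocked at fork node Ad ∈ conditioning set.
  P6: blocked at fork node Ce ∈ conditioning set.
{Ad, Ce} contains no descendant of Ts and blocks every backdoor path.
Every element of {Ad, Ce} is needed (dropping Ad leaves P5 open; dropping Ce leaves P6 open), so no proper subset is valid.
Among all size-2 subsets of the eligible variables, only {Ad, Ce} blocks every backdoor path, so it is the unique smallest valid adjustment set.

{Ad, Ce}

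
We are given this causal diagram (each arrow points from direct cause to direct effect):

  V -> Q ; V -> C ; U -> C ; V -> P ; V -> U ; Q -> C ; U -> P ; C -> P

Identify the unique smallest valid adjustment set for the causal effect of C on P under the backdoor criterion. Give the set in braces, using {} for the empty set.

{U, V}

Variables eligible for adjustment (non-descendants of C, excluding C and P): {Q, U, V}.
Backdoor paths from C to P:
  P1: C <- V -> U -> P
  P2: C <- V -> P
  P3: C <- U <- V -> P
  P4: C <- U -> P
  P5: C <- Q <- V -> U -> P
  P6: C <- Q <- V -> P
The empty set is not sufficient: P1 (C <- V -> U -> P) has no collider blocking it and no conditioned non-collider, so it is open.
Try {U, V}:
  P1: blocked at fork node V ∈ conditioning set.
  P2: blocked at fork node V ∈ conditioning set.
  P3: blocked at chain node U ∈ conditioning set.
  P4: blocked at fork node U ∈ conditioning set.
  P5: blocked at fork node V ∈ conditioning set.
  P6: blocked at fork node V ∈ conditioning set.
{U, V} contains no descendant of C and blocks every backdoor path.
Every element of {U, V} is needed (dropping U leaves P4 open; dropping V leaves P2 open), so no proper subset is valid.
Among all size-2 subsets of the eligible variables, only {U, V} blocks every backdoor path, so it is the unique smallest valid adjustment set.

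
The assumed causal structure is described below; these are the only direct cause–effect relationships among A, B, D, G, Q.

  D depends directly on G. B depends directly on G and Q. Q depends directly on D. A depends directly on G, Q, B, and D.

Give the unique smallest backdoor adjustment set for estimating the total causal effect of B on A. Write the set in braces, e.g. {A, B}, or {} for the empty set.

Variables eligible for adjustment (non-descendants of B, excluding B and A): {D, G, Q}.
Backdoor paths from B to A:
  P1: B <- G -> D -> Q -> A
  P2: B <- G -> D -> A
  P3: B <- G -> A
  P4: B <- Q <- D <- G -> A
  P5: B <- Q <- D -> A
  P6: B <- Q -> A
The empty set is not sufficient: P1 (B <- G -> D -> Q -> A) has no collider blocking it and no conditioned non-collider, so it is open.
Try {G, Q}:
  P1: blocked at fork node G ∈ conditioning set.
  P2: blocked at fork node G ∈ conditioning set.
  P3: blocked at fork node G ∈ conditioning set.
  P4: blocked at chain node Q ∈ conditioning set.
  P5: blocked at chain node Q ∈ conditioning set.
  P6: blocked at fork node Q ∈ conditioning set.
{G, Q} contains no descendant of B and blocks every backdoor path.
Every element of {G, Q} is needed (dropping G leaves P2 open; dropping Q leaves P5 open), so no proper subset is valid.
Among all size-2 subsets of the eligible variables, only {G, Q} blocks every backdoor path, so it is the unique smallest valid adjustment set.

{G, Q}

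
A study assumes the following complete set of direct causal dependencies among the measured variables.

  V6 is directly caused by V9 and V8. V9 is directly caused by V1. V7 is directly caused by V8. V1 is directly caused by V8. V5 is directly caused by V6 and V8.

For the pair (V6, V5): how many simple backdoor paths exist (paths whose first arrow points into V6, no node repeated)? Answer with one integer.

A backdoor path from V6 to V5 is any simple undirected path whose first edge points into V6 (i.e. leaves V6 via a parent).
Parents of V6: {V8, V9}.
Enumerating:
  P1: V6 <- V8 -> V5
  P2: V6 <- V9 <- V1 <- V8 -> V5
That exhausts the simple backdoor paths. Count: 2.

2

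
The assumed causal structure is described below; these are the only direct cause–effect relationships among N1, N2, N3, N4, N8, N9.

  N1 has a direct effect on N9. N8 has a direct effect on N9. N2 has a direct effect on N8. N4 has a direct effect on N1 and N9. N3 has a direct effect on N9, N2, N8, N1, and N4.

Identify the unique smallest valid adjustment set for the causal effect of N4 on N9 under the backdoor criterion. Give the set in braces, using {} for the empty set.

Variables eligible for adjustment (non-descendants of N4, excluding N4 and N9): {N2, N3, N8}.
Backdoor paths from N4 to N9:
  P1: N4 <- N3 -> N2 -> N8 -> N9
  P2: N4 <- N3 -> N1 -> N9
  P3: N4 <- N3 -> N8 -> N9
  P4: N4 <- N3 -> N9
The empty set is not sufficient: P1 (N4 <- N3 -> N2 -> N8 -> N9) has no collider blocking it and no conditioned non-collider, so it is open.
Try {N3}:
  P1: blocked at fork node N3 ∈ conditioning set.
  P2: blocked at fork node N3 ∈ conditioning set.
  P3: blocked at fork node N3 ∈ conditioning set.
  P4: blocked at fork node N3 ∈ conditioning set.
{N3} contains no descendant of N4 and blocks every backdoor path.
No other singleton works — e.g. {N2} leaves P2 open — so {N3} is the unique smallest valid adjustment set.

{N3}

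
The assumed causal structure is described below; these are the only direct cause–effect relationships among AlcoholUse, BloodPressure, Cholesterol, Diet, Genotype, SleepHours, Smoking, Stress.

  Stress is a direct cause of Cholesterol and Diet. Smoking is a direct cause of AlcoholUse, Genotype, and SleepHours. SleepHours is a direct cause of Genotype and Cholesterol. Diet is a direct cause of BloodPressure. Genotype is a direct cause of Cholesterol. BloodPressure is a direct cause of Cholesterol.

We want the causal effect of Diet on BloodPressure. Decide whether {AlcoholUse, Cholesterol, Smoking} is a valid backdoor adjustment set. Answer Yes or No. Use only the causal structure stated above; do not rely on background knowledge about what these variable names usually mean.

No

Backdoor paths from Diet to BloodPressure (paths whose first edge points into Diet):
  P1: Diet <- Stress -> Cholesterol <- BloodPressure
Condition 1 (no descendant of Diet in the set): FAILS — Cholesterol is a descendant of Diet.
Condition 2 (every backdoor path blocked by {AlcoholUse, Cholesterol, Smoking}):
  P1: open — collider(s) Cholesterol are conditioned on (or have a conditioned descendant) and no non-collider on the path is in the set.
{AlcoholUse, Cholesterol, Smoking} does not satisfy the backdoor criterion.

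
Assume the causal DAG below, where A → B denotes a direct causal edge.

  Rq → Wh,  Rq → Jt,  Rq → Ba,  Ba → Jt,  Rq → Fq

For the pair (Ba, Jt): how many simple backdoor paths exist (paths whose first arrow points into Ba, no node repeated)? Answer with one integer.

A backdoor path from Ba to Jt is any simple undirected path whose first edge points into Ba (i.e. leaves Ba via a parent).
Parents of Ba: {Rq}.
Enumerating:
  P1: Ba <- Rq -> Jt
That exhausts the simple backdoor paths. Count: 1.

1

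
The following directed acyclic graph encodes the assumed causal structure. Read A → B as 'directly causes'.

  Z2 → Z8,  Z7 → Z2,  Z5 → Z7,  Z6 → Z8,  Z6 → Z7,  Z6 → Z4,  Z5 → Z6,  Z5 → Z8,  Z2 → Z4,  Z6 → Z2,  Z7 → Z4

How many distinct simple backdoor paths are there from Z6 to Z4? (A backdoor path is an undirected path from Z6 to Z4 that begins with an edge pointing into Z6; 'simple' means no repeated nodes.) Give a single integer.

4

A backdoor path from Z6 to Z4 is any simple undirected path whose first edge points into Z6 (i.e. leaves Z6 via a parent).
Parents of Z6: {Z5}.
Enumerating:
  P1: Z6 <- Z5 -> Z7 -> Z2 -> Z4
  P2: Z6 <- Z5 -> Z7 -> Z4
  P3: Z6 <- Z5 -> Z8 <- Z2 <- Z7 -> Z4
  P4: Z6 <- Z5 -> Z8 <- Z2 -> Z4
That exhausts the simple backdoor paths. Count: 4.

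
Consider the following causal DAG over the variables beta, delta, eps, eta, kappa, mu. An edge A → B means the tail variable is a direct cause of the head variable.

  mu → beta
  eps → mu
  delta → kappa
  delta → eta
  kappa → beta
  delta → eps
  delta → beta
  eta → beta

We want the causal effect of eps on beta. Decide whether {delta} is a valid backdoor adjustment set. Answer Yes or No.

Yes

Backdoor paths from eps to beta (paths whose first edge points into eps):
  P1: eps <- delta -> kappa -> beta
  P2: eps <- delta -> eta -> beta
  P3: eps <- delta -> beta
Condition 1 (no descendant of eps in the set): holds — descendants of eps are {beta, mu}; none are in {delta}.
Condition 2 (every backdoor path blocked by {delta}):
  P1: blocked at fork node delta ∈ conditioning set.
  P2: blocked at fork node delta ∈ conditioning set.
  P3: blocked at fork node delta ∈ conditioning set.
{delta} satisfies the backdoor criterion.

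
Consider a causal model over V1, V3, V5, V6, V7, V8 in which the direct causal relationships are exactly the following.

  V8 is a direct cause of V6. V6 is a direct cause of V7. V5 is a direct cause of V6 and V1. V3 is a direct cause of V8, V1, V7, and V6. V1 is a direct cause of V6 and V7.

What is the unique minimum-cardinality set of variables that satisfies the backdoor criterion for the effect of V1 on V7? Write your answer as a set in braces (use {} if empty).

Variables eligible for adjustment (non-descendants of V1, excluding V1 and V7): {V3, V5, V8}.
Backdoor paths from V1 to V7:
  P1: V1 <- V3 -> V8 -> V6 -> V7
  P2: V1 <- V3 -> V6 -> V7
  P3: V1 <- V3 -> V7
  P4: V1 <- V5 -> V6 <- V3 -> V7
  P5: V1 <- V5 -> V6 <- V8 <- V3 -> V7
  P6: V1 <- V5 -> V6 -> V7
The empty set is not sufficient: P1 (V1 <- V3 -> V8 -> V6 -> V7) has no collider blocking it and no conditioned non-collider, so it is open.
Try {V3, V5}:
  P1: blocked at fork node V3 ∈ conditioning set.
  P2: blocked at fork node V3 ∈ conditioning set.
  P3: blocked at fork node V3 ∈ conditioning set.
  P4: blocked at fork node V5 ∈ conditioning set.
  P5: blocked at fork node V5 ∈ conditioning set.
  P6: blocked at fork node V5 ∈ conditioning set.
{V3, V5} contains no descendant of V1 and blocks every backdoor path.
Every element of {V3, V5} is needed (dropping V3 leaves P1 open; dropping V5 leaves P6 open), so no proper subset is valid.
Among all size-2 subsets of the eligible variables, only {V3, V5} blocks every backdoor path, so it is the unique smallest valid adjustment set.

{V3, V5}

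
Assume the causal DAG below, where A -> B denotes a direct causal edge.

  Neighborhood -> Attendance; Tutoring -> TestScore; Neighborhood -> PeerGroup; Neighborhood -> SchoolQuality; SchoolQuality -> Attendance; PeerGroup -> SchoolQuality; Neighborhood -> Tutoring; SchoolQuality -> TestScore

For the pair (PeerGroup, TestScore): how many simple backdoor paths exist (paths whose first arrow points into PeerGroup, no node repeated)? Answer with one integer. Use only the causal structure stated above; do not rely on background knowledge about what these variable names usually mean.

3

A backdoor path from PeerGroup to TestScore is any simple undirected path whose first edge points into PeerGroup (i.e. leaves PeerGroup via a parent).
Parents of PeerGroup: {Neighborhood}.
Enumerating:
  P1: PeerGroup <- Neighborhood -> SchoolQuality -> TestScore
  P2: PeerGroup <- Neighborhood -> Tutoring -> TestScore
  P3: PeerGroup <- Neighborhood -> Attendance <- SchoolQuality -> TestScore
That exhausts the simple backdoor paths. Count: 3.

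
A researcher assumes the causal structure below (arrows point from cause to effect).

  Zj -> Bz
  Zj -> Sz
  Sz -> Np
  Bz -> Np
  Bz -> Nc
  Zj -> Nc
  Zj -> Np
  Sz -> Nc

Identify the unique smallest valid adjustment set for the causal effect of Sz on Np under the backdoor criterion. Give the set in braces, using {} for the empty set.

{Zj}

Variables eligible for adjustment (non-descendants of Sz, excluding Sz and Np): {Bz, Zj}.
Backdoor paths from Sz to Np:
  P1: Sz <- Zj -> Bz -> Np
  P2: Sz <- Zj -> Nc <- Bz -> Np
  P3: Sz <- Zj -> Np
The empty set is not sufficient: P1 (Sz <- Zj -> Bz -> Np) has no collider blocking it and no conditioned non-collider, so it is open.
Try {Zj}:
  P1: blocked at fork node Zj ∈ conditioning set.
  P2: blocked at fork node Zj ∈ conditioning set.
  P3: blocked at fork node Zj ∈ conditioning set.
{Zj} contains no descendant of Sz and blocks every backdoor path.
No other singleton works — e.g. {Bz} leaves P3 open — so {Zj} is the unique smallest valid adjustment set.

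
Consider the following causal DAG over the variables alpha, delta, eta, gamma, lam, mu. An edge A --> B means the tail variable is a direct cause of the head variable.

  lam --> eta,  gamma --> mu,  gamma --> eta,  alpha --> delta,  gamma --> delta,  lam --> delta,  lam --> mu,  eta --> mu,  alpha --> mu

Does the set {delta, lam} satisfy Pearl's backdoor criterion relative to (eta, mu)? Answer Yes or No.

No

Backdoor paths from eta to mu (paths whose first edge points into eta):
  P1: eta <- gamma -> delta <- alpha -> mu
  P2: eta <- gamma -> delta <- lam -> mu
  P3: eta <- gamma -> mu
  P4: eta <- lam -> delta <- alpha -> mu
  P5: eta <- lam -> delta <- gamma -> mu
  P6: eta <- lam -> mu
Condition 1 (no descendant of eta in the set): holds — descendants of eta are {mu}; none are in {delta, lam}.
Condition 2 (every backdoor path blocked by {delta, lam}):
  P1: open — collider(s) delta are conditioned on (or have a conditioned descendant) and no non-collider on the path is in the set.
  P2: blocked at fork node lam ∈ conditioning set.
  P3: open — no interior node is in the conditioning set.
  P4: blocked at fork node lam ∈ conditioning set.
  P5: blocked at fork node lam ∈ conditioning set.
  P6: blocked at fork node lam ∈ conditioning set.
{delta, lam} does not satisfy the backdoor criterion.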